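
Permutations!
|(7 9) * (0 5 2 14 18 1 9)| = 8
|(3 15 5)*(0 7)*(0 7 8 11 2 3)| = |(0 8 11 2 3 15 5)| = 7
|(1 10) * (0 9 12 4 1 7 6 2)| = |(0 9 12 4 1 10 7 6 2)| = 9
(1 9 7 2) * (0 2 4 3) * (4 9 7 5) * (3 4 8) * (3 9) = [2, 7, 1, 0, 4, 8, 6, 3, 9, 5] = (0 2 1 7 3)(5 8 9)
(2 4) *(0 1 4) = (0 1 4 2) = [1, 4, 0, 3, 2]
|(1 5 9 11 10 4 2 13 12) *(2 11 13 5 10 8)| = 10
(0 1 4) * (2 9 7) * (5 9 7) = (0 1 4)(2 7)(5 9) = [1, 4, 7, 3, 0, 9, 6, 2, 8, 5]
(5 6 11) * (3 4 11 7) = (3 4 11 5 6 7) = [0, 1, 2, 4, 11, 6, 7, 3, 8, 9, 10, 5]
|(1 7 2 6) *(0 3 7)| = 6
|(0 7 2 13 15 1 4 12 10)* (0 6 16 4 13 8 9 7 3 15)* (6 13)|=|(0 3 15 1 6 16 4 12 10 13)(2 8 9 7)|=20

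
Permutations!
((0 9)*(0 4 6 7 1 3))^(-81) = (0 6 3 4 1 9 7)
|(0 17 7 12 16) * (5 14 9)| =15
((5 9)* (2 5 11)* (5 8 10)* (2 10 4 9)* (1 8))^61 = ((1 8 4 9 11 10 5 2))^61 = (1 10 4 2 11 8 5 9)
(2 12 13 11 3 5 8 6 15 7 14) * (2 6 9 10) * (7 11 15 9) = (2 12 13 15 11 3 5 8 7 14 6 9 10) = [0, 1, 12, 5, 4, 8, 9, 14, 7, 10, 2, 3, 13, 15, 6, 11]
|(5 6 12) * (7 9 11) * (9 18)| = 12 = |(5 6 12)(7 18 9 11)|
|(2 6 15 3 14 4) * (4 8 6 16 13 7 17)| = |(2 16 13 7 17 4)(3 14 8 6 15)| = 30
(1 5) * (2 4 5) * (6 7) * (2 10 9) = [0, 10, 4, 3, 5, 1, 7, 6, 8, 2, 9] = (1 10 9 2 4 5)(6 7)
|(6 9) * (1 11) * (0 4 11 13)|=10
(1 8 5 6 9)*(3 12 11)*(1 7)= (1 8 5 6 9 7)(3 12 11)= [0, 8, 2, 12, 4, 6, 9, 1, 5, 7, 10, 3, 11]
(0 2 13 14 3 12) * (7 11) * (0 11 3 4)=(0 2 13 14 4)(3 12 11 7)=[2, 1, 13, 12, 0, 5, 6, 3, 8, 9, 10, 7, 11, 14, 4]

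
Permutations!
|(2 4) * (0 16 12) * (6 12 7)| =|(0 16 7 6 12)(2 4)| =10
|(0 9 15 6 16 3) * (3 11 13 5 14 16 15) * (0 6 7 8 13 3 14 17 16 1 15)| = |(0 9 14 1 15 7 8 13 5 17 16 11 3 6)| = 14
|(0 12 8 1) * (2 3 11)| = 12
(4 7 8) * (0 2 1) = (0 2 1)(4 7 8) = [2, 0, 1, 3, 7, 5, 6, 8, 4]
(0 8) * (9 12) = (0 8)(9 12) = [8, 1, 2, 3, 4, 5, 6, 7, 0, 12, 10, 11, 9]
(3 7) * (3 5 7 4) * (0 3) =(0 3 4)(5 7) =[3, 1, 2, 4, 0, 7, 6, 5]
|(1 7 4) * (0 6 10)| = 3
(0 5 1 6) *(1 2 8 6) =(0 5 2 8 6) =[5, 1, 8, 3, 4, 2, 0, 7, 6]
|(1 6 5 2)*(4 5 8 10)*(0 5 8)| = |(0 5 2 1 6)(4 8 10)| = 15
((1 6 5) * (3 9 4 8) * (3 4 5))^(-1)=((1 6 3 9 5)(4 8))^(-1)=(1 5 9 3 6)(4 8)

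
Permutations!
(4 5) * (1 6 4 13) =(1 6 4 5 13) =[0, 6, 2, 3, 5, 13, 4, 7, 8, 9, 10, 11, 12, 1]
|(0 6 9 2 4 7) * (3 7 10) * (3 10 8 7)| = 7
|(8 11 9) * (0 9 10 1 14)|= |(0 9 8 11 10 1 14)|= 7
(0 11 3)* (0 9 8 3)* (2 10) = (0 11)(2 10)(3 9 8) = [11, 1, 10, 9, 4, 5, 6, 7, 3, 8, 2, 0]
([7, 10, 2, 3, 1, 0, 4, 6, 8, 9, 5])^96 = [10, 6, 2, 3, 7, 1, 0, 5, 8, 9, 4]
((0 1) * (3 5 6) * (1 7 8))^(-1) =(0 1 8 7)(3 6 5)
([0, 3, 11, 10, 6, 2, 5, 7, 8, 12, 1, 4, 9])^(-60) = (12)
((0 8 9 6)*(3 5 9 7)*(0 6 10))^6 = (0 10 9 5 3 7 8)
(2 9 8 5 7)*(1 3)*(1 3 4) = [0, 4, 9, 3, 1, 7, 6, 2, 5, 8] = (1 4)(2 9 8 5 7)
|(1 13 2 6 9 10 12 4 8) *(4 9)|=|(1 13 2 6 4 8)(9 10 12)|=6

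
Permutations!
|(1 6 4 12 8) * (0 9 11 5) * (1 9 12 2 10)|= |(0 12 8 9 11 5)(1 6 4 2 10)|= 30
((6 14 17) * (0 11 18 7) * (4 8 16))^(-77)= (0 7 18 11)(4 8 16)(6 14 17)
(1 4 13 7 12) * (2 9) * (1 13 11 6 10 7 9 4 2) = (1 2 4 11 6 10 7 12 13 9) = [0, 2, 4, 3, 11, 5, 10, 12, 8, 1, 7, 6, 13, 9]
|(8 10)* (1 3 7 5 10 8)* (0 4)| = 10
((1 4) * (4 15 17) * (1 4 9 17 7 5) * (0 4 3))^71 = ((0 4 3)(1 15 7 5)(9 17))^71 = (0 3 4)(1 5 7 15)(9 17)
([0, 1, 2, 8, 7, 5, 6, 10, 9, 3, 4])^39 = [0, 1, 2, 3, 4, 5, 6, 7, 8, 9, 10]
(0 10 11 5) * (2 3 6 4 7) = (0 10 11 5)(2 3 6 4 7) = [10, 1, 3, 6, 7, 0, 4, 2, 8, 9, 11, 5]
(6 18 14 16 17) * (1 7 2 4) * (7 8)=[0, 8, 4, 3, 1, 5, 18, 2, 7, 9, 10, 11, 12, 13, 16, 15, 17, 6, 14]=(1 8 7 2 4)(6 18 14 16 17)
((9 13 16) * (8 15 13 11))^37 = ((8 15 13 16 9 11))^37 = (8 15 13 16 9 11)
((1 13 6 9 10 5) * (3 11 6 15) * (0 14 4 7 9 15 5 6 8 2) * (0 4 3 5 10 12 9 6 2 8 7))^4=(0 7 1 4 11 5 2 3 15 10 14 6 13)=((0 14 3 11 7 6 15 5 1 13 10 2 4)(9 12))^4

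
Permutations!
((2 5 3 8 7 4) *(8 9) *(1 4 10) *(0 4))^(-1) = ((0 4 2 5 3 9 8 7 10 1))^(-1) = (0 1 10 7 8 9 3 5 2 4)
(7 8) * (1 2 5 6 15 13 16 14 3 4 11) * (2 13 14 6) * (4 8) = (1 13 16 6 15 14 3 8 7 4 11)(2 5) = [0, 13, 5, 8, 11, 2, 15, 4, 7, 9, 10, 1, 12, 16, 3, 14, 6]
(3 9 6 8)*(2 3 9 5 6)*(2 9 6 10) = (2 3 5 10)(6 8) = [0, 1, 3, 5, 4, 10, 8, 7, 6, 9, 2]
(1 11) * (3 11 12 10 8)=(1 12 10 8 3 11)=[0, 12, 2, 11, 4, 5, 6, 7, 3, 9, 8, 1, 10]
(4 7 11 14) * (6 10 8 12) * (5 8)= (4 7 11 14)(5 8 12 6 10)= [0, 1, 2, 3, 7, 8, 10, 11, 12, 9, 5, 14, 6, 13, 4]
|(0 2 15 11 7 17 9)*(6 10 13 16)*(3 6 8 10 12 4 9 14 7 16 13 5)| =39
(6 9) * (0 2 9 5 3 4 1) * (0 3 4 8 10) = (0 2 9 6 5 4 1 3 8 10) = [2, 3, 9, 8, 1, 4, 5, 7, 10, 6, 0]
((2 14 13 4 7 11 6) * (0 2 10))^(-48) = ((0 2 14 13 4 7 11 6 10))^(-48) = (0 11 13)(2 6 4)(7 14 10)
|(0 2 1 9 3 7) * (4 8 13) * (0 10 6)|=24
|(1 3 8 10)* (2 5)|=|(1 3 8 10)(2 5)|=4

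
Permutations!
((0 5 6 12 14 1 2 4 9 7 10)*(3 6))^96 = ((0 5 3 6 12 14 1 2 4 9 7 10))^96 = (14)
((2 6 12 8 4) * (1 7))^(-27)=((1 7)(2 6 12 8 4))^(-27)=(1 7)(2 8 6 4 12)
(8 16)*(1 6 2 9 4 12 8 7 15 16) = (1 6 2 9 4 12 8)(7 15 16) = [0, 6, 9, 3, 12, 5, 2, 15, 1, 4, 10, 11, 8, 13, 14, 16, 7]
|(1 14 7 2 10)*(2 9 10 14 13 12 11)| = 9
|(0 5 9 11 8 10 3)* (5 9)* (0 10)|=4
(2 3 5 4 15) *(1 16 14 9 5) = (1 16 14 9 5 4 15 2 3) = [0, 16, 3, 1, 15, 4, 6, 7, 8, 5, 10, 11, 12, 13, 9, 2, 14]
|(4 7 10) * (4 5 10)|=|(4 7)(5 10)|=2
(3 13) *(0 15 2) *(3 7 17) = [15, 1, 0, 13, 4, 5, 6, 17, 8, 9, 10, 11, 12, 7, 14, 2, 16, 3] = (0 15 2)(3 13 7 17)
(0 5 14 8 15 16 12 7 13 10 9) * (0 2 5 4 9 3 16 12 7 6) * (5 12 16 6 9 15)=[4, 1, 12, 6, 15, 14, 0, 13, 5, 2, 3, 11, 9, 10, 8, 16, 7]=(0 4 15 16 7 13 10 3 6)(2 12 9)(5 14 8)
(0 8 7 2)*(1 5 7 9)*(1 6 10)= (0 8 9 6 10 1 5 7 2)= [8, 5, 0, 3, 4, 7, 10, 2, 9, 6, 1]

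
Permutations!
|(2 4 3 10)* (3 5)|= |(2 4 5 3 10)|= 5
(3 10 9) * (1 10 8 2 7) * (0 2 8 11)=(0 2 7 1 10 9 3 11)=[2, 10, 7, 11, 4, 5, 6, 1, 8, 3, 9, 0]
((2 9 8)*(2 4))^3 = ((2 9 8 4))^3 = (2 4 8 9)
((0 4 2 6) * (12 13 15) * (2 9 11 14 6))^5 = ((0 4 9 11 14 6)(12 13 15))^5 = (0 6 14 11 9 4)(12 15 13)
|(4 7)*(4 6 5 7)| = 3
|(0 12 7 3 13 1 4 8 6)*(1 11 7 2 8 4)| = 20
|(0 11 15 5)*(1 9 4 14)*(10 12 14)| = 12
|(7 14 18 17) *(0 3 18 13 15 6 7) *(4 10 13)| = 28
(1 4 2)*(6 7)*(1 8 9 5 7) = (1 4 2 8 9 5 7 6) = [0, 4, 8, 3, 2, 7, 1, 6, 9, 5]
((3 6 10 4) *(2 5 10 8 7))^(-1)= ((2 5 10 4 3 6 8 7))^(-1)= (2 7 8 6 3 4 10 5)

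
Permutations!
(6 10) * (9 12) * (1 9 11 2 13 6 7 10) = (1 9 12 11 2 13 6)(7 10) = [0, 9, 13, 3, 4, 5, 1, 10, 8, 12, 7, 2, 11, 6]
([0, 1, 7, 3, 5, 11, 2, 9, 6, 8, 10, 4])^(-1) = (2 6 8 9 7)(4 11 5)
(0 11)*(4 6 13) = (0 11)(4 6 13) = [11, 1, 2, 3, 6, 5, 13, 7, 8, 9, 10, 0, 12, 4]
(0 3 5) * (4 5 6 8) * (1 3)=(0 1 3 6 8 4 5)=[1, 3, 2, 6, 5, 0, 8, 7, 4]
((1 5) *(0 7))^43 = ((0 7)(1 5))^43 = (0 7)(1 5)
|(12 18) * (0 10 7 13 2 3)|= 6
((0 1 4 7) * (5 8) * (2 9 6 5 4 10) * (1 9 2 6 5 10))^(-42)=((0 9 5 8 4 7)(6 10))^(-42)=(10)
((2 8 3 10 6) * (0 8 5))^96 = (0 2 10 8 5 6 3)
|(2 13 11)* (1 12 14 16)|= 12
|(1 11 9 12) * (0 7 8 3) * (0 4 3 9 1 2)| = |(0 7 8 9 12 2)(1 11)(3 4)| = 6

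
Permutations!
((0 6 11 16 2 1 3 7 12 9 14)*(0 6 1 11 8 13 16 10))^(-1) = ((0 1 3 7 12 9 14 6 8 13 16 2 11 10))^(-1) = (0 10 11 2 16 13 8 6 14 9 12 7 3 1)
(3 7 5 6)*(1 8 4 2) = (1 8 4 2)(3 7 5 6) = [0, 8, 1, 7, 2, 6, 3, 5, 4]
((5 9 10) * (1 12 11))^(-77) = ((1 12 11)(5 9 10))^(-77) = (1 12 11)(5 9 10)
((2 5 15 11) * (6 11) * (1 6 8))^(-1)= (1 8 15 5 2 11 6)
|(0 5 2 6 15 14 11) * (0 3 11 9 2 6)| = |(0 5 6 15 14 9 2)(3 11)| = 14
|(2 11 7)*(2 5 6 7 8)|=3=|(2 11 8)(5 6 7)|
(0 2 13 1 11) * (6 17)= (0 2 13 1 11)(6 17)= [2, 11, 13, 3, 4, 5, 17, 7, 8, 9, 10, 0, 12, 1, 14, 15, 16, 6]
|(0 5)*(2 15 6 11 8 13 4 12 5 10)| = 11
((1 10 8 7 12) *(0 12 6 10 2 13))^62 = (0 1 13 12 2)(6 8)(7 10)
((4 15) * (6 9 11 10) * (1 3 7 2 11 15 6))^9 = (1 2)(3 11)(4 6 9 15)(7 10)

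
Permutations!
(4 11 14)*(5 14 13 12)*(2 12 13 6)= (2 12 5 14 4 11 6)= [0, 1, 12, 3, 11, 14, 2, 7, 8, 9, 10, 6, 5, 13, 4]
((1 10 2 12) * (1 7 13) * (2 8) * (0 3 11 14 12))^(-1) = (0 2 8 10 1 13 7 12 14 11 3)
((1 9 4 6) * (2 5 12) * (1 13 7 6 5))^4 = ((1 9 4 5 12 2)(6 13 7))^4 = (1 12 4)(2 5 9)(6 13 7)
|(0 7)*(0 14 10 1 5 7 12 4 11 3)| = 5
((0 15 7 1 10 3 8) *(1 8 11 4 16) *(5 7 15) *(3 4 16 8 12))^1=(0 5 7 12 3 11 16 1 10 4 8)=((0 5 7 12 3 11 16 1 10 4 8))^1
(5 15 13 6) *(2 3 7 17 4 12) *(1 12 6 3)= (1 12 2)(3 7 17 4 6 5 15 13)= [0, 12, 1, 7, 6, 15, 5, 17, 8, 9, 10, 11, 2, 3, 14, 13, 16, 4]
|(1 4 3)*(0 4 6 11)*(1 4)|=|(0 1 6 11)(3 4)|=4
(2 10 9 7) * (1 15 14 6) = [0, 15, 10, 3, 4, 5, 1, 2, 8, 7, 9, 11, 12, 13, 6, 14] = (1 15 14 6)(2 10 9 7)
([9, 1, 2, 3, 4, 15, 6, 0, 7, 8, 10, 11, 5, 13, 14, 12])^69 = [9, 1, 2, 3, 4, 5, 6, 0, 7, 8, 10, 11, 12, 13, 14, 15]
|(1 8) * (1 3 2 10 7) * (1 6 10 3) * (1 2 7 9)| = 8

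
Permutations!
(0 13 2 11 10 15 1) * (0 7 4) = (0 13 2 11 10 15 1 7 4) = [13, 7, 11, 3, 0, 5, 6, 4, 8, 9, 15, 10, 12, 2, 14, 1]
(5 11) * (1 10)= (1 10)(5 11)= [0, 10, 2, 3, 4, 11, 6, 7, 8, 9, 1, 5]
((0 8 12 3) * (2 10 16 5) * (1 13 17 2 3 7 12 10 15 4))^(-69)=(0 16)(1 2)(3 10)(4 17)(5 8)(7 12)(13 15)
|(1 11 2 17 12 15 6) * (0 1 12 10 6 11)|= 14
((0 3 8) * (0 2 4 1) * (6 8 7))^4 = (0 8)(1 6)(2 3)(4 7)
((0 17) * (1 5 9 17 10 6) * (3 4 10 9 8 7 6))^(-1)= (0 17 9)(1 6 7 8 5)(3 10 4)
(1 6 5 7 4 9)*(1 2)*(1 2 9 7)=[0, 6, 2, 3, 7, 1, 5, 4, 8, 9]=(9)(1 6 5)(4 7)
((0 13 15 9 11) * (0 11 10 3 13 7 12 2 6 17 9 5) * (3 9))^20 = ((0 7 12 2 6 17 3 13 15 5)(9 10))^20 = (17)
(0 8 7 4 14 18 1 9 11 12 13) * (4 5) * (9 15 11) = (0 8 7 5 4 14 18 1 15 11 12 13) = [8, 15, 2, 3, 14, 4, 6, 5, 7, 9, 10, 12, 13, 0, 18, 11, 16, 17, 1]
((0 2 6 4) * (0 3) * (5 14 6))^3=(0 14 3 5 4 2 6)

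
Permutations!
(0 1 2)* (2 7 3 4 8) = (0 1 7 3 4 8 2) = [1, 7, 0, 4, 8, 5, 6, 3, 2]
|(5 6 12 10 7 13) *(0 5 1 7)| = |(0 5 6 12 10)(1 7 13)| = 15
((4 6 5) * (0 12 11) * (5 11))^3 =((0 12 5 4 6 11))^3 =(0 4)(5 11)(6 12)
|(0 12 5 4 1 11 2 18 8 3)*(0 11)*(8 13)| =|(0 12 5 4 1)(2 18 13 8 3 11)| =30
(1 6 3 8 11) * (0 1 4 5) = (0 1 6 3 8 11 4 5) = [1, 6, 2, 8, 5, 0, 3, 7, 11, 9, 10, 4]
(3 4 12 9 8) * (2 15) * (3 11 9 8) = [0, 1, 15, 4, 12, 5, 6, 7, 11, 3, 10, 9, 8, 13, 14, 2] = (2 15)(3 4 12 8 11 9)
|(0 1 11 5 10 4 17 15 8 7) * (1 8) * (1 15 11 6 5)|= 21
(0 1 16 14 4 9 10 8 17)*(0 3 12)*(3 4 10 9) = [1, 16, 2, 12, 3, 5, 6, 7, 17, 9, 8, 11, 0, 13, 10, 15, 14, 4] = (0 1 16 14 10 8 17 4 3 12)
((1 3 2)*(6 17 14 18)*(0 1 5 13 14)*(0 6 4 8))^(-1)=((0 1 3 2 5 13 14 18 4 8)(6 17))^(-1)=(0 8 4 18 14 13 5 2 3 1)(6 17)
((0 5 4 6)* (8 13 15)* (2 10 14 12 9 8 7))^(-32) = ((0 5 4 6)(2 10 14 12 9 8 13 15 7))^(-32) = (2 9 7 12 15 14 13 10 8)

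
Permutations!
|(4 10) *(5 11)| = 2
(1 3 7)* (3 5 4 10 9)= (1 5 4 10 9 3 7)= [0, 5, 2, 7, 10, 4, 6, 1, 8, 3, 9]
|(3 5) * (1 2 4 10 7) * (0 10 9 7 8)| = |(0 10 8)(1 2 4 9 7)(3 5)| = 30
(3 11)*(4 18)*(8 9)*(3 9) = (3 11 9 8)(4 18) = [0, 1, 2, 11, 18, 5, 6, 7, 3, 8, 10, 9, 12, 13, 14, 15, 16, 17, 4]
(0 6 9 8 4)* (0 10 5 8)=(0 6 9)(4 10 5 8)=[6, 1, 2, 3, 10, 8, 9, 7, 4, 0, 5]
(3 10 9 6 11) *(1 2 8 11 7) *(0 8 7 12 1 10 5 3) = (0 8 11)(1 2 7 10 9 6 12)(3 5) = [8, 2, 7, 5, 4, 3, 12, 10, 11, 6, 9, 0, 1]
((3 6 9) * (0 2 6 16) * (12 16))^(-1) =((0 2 6 9 3 12 16))^(-1) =(0 16 12 3 9 6 2)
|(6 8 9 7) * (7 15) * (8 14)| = 6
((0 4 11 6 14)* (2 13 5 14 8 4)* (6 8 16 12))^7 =((0 2 13 5 14)(4 11 8)(6 16 12))^7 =(0 13 14 2 5)(4 11 8)(6 16 12)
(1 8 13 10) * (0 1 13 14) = (0 1 8 14)(10 13) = [1, 8, 2, 3, 4, 5, 6, 7, 14, 9, 13, 11, 12, 10, 0]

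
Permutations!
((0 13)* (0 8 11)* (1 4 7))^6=((0 13 8 11)(1 4 7))^6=(0 8)(11 13)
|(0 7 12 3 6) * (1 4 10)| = 15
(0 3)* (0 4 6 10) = [3, 1, 2, 4, 6, 5, 10, 7, 8, 9, 0] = (0 3 4 6 10)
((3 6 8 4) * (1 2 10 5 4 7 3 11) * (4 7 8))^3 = ((1 2 10 5 7 3 6 4 11))^3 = (1 5 6)(2 7 4)(3 11 10)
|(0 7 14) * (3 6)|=|(0 7 14)(3 6)|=6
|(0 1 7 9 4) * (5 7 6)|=|(0 1 6 5 7 9 4)|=7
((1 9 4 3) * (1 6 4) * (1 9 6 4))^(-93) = ((9)(1 6)(3 4))^(-93) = (9)(1 6)(3 4)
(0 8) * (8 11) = [11, 1, 2, 3, 4, 5, 6, 7, 0, 9, 10, 8] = (0 11 8)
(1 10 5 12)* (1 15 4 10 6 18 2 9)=(1 6 18 2 9)(4 10 5 12 15)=[0, 6, 9, 3, 10, 12, 18, 7, 8, 1, 5, 11, 15, 13, 14, 4, 16, 17, 2]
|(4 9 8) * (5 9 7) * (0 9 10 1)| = |(0 9 8 4 7 5 10 1)| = 8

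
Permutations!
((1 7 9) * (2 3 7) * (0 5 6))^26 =(0 6 5)(1 2 3 7 9)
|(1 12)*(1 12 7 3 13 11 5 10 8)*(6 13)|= 9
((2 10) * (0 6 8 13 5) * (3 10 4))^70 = ((0 6 8 13 5)(2 4 3 10))^70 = (13)(2 3)(4 10)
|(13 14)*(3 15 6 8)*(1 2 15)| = 6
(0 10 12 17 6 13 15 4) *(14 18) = (0 10 12 17 6 13 15 4)(14 18) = [10, 1, 2, 3, 0, 5, 13, 7, 8, 9, 12, 11, 17, 15, 18, 4, 16, 6, 14]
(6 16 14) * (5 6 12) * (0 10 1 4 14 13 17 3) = (0 10 1 4 14 12 5 6 16 13 17 3) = [10, 4, 2, 0, 14, 6, 16, 7, 8, 9, 1, 11, 5, 17, 12, 15, 13, 3]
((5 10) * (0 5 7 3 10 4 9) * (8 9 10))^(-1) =(0 9 8 3 7 10 4 5)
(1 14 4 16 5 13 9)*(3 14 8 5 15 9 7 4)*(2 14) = (1 8 5 13 7 4 16 15 9)(2 14 3) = [0, 8, 14, 2, 16, 13, 6, 4, 5, 1, 10, 11, 12, 7, 3, 9, 15]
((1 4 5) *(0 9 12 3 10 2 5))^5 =(0 2 9 5 12 1 3 4 10)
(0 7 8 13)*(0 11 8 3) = (0 7 3)(8 13 11) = [7, 1, 2, 0, 4, 5, 6, 3, 13, 9, 10, 8, 12, 11]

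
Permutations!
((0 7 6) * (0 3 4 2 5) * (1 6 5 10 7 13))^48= (0 7 2 3 1)(4 6 13 5 10)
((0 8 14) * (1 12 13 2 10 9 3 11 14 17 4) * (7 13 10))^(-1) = ((0 8 17 4 1 12 10 9 3 11 14)(2 7 13))^(-1) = (0 14 11 3 9 10 12 1 4 17 8)(2 13 7)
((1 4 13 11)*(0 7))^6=(1 13)(4 11)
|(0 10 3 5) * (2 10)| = |(0 2 10 3 5)| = 5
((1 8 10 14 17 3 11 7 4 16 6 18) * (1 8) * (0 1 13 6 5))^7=(0 14 5 10 16 8 4 18 7 6 11 13 3 1 17)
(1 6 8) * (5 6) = [0, 5, 2, 3, 4, 6, 8, 7, 1] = (1 5 6 8)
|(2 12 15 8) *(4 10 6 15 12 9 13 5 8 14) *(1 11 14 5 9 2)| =18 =|(1 11 14 4 10 6 15 5 8)(9 13)|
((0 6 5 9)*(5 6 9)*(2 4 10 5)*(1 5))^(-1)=(0 9)(1 10 4 2 5)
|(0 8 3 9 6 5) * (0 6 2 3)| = 6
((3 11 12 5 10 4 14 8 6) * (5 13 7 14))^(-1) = ((3 11 12 13 7 14 8 6)(4 5 10))^(-1) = (3 6 8 14 7 13 12 11)(4 10 5)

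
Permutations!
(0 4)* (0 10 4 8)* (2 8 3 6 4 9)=(0 3 6 4 10 9 2 8)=[3, 1, 8, 6, 10, 5, 4, 7, 0, 2, 9]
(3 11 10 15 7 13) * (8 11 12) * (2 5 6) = [0, 1, 5, 12, 4, 6, 2, 13, 11, 9, 15, 10, 8, 3, 14, 7] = (2 5 6)(3 12 8 11 10 15 7 13)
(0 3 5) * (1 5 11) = [3, 5, 2, 11, 4, 0, 6, 7, 8, 9, 10, 1] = (0 3 11 1 5)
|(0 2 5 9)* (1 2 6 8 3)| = 8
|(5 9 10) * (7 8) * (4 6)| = |(4 6)(5 9 10)(7 8)| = 6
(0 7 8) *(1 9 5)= (0 7 8)(1 9 5)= [7, 9, 2, 3, 4, 1, 6, 8, 0, 5]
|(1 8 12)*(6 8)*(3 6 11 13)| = |(1 11 13 3 6 8 12)| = 7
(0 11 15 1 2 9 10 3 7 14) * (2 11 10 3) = (0 10 2 9 3 7 14)(1 11 15) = [10, 11, 9, 7, 4, 5, 6, 14, 8, 3, 2, 15, 12, 13, 0, 1]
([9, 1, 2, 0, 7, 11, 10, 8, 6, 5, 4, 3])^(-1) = (0 3 11 5 9)(4 10 6 8 7)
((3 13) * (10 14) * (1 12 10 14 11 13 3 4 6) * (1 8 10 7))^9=(14)(4 10)(6 11)(8 13)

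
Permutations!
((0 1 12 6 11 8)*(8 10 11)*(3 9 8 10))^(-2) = ((0 1 12 6 10 11 3 9 8))^(-2) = (0 9 11 6 1 8 3 10 12)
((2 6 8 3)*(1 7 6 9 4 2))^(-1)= (1 3 8 6 7)(2 4 9)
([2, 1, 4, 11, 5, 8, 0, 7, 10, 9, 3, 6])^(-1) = [6, 1, 0, 10, 2, 4, 11, 7, 5, 9, 8, 3]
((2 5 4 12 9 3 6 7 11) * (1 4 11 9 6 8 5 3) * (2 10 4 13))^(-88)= (1 3 11 12 9 2 5 4 7 13 8 10 6)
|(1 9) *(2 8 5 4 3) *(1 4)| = |(1 9 4 3 2 8 5)| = 7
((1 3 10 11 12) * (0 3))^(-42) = ((0 3 10 11 12 1))^(-42) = (12)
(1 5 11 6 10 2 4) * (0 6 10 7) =(0 6 7)(1 5 11 10 2 4) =[6, 5, 4, 3, 1, 11, 7, 0, 8, 9, 2, 10]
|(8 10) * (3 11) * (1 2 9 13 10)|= 6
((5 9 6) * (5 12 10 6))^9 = ((5 9)(6 12 10))^9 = (12)(5 9)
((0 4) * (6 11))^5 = ((0 4)(6 11))^5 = (0 4)(6 11)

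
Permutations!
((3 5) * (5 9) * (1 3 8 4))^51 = (1 5)(3 8)(4 9)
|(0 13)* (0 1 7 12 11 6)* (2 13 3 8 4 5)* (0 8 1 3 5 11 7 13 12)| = 60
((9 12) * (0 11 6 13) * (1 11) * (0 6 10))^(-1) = (0 10 11 1)(6 13)(9 12)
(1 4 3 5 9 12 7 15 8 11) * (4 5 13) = (1 5 9 12 7 15 8 11)(3 13 4) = [0, 5, 2, 13, 3, 9, 6, 15, 11, 12, 10, 1, 7, 4, 14, 8]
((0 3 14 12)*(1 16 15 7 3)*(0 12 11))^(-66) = ((0 1 16 15 7 3 14 11))^(-66) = (0 14 7 16)(1 11 3 15)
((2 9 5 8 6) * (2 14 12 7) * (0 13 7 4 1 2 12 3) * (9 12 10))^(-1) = ((0 13 7 10 9 5 8 6 14 3)(1 2 12 4))^(-1) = (0 3 14 6 8 5 9 10 7 13)(1 4 12 2)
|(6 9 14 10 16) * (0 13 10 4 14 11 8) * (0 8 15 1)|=18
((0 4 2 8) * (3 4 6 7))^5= (0 2 3 6 8 4 7)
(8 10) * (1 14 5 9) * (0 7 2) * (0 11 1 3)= [7, 14, 11, 0, 4, 9, 6, 2, 10, 3, 8, 1, 12, 13, 5]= (0 7 2 11 1 14 5 9 3)(8 10)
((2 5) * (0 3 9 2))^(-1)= ((0 3 9 2 5))^(-1)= (0 5 2 9 3)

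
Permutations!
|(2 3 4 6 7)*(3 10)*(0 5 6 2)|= 4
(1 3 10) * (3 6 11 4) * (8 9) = (1 6 11 4 3 10)(8 9) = [0, 6, 2, 10, 3, 5, 11, 7, 9, 8, 1, 4]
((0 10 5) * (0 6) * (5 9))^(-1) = ((0 10 9 5 6))^(-1) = (0 6 5 9 10)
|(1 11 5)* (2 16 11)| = 5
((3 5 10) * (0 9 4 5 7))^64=(0 9 4 5 10 3 7)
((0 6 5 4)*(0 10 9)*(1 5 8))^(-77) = (0 1 10 6 5 9 8 4) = ((0 6 8 1 5 4 10 9))^(-77)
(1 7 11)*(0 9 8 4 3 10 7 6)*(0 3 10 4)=(0 9 8)(1 6 3 4 10 7 11)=[9, 6, 2, 4, 10, 5, 3, 11, 0, 8, 7, 1]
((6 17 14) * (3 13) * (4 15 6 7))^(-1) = ((3 13)(4 15 6 17 14 7))^(-1) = (3 13)(4 7 14 17 6 15)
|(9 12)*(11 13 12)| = 4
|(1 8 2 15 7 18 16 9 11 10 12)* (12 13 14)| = 13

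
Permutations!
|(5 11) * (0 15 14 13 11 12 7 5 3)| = |(0 15 14 13 11 3)(5 12 7)| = 6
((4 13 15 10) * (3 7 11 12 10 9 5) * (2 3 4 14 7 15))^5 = (2 4 9 3 13 5 15)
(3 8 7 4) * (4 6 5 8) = (3 4)(5 8 7 6) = [0, 1, 2, 4, 3, 8, 5, 6, 7]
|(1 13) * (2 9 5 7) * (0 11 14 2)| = 14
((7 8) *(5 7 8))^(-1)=((8)(5 7))^(-1)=(8)(5 7)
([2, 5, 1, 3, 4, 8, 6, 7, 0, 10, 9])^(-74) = [2, 5, 1, 3, 4, 8, 6, 7, 0, 9, 10]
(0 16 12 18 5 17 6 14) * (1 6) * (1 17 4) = (0 16 12 18 5 4 1 6 14) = [16, 6, 2, 3, 1, 4, 14, 7, 8, 9, 10, 11, 18, 13, 0, 15, 12, 17, 5]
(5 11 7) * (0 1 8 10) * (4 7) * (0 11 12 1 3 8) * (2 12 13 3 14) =(0 14 2 12 1)(3 8 10 11 4 7 5 13) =[14, 0, 12, 8, 7, 13, 6, 5, 10, 9, 11, 4, 1, 3, 2]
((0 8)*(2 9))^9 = ((0 8)(2 9))^9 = (0 8)(2 9)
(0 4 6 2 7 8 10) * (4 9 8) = (0 9 8 10)(2 7 4 6) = [9, 1, 7, 3, 6, 5, 2, 4, 10, 8, 0]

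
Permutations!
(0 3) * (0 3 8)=[8, 1, 2, 3, 4, 5, 6, 7, 0]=(0 8)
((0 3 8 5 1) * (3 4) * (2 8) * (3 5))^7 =(0 1 5 4)(2 8 3)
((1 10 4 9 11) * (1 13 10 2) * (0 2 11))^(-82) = (0 4 13 1)(2 9 10 11)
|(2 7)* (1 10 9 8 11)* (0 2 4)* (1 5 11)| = |(0 2 7 4)(1 10 9 8)(5 11)| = 4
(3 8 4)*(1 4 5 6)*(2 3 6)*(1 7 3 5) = (1 4 6 7 3 8)(2 5) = [0, 4, 5, 8, 6, 2, 7, 3, 1]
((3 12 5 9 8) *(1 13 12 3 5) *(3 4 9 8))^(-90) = ((1 13 12)(3 4 9)(5 8))^(-90) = (13)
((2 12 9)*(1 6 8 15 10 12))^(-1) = (1 2 9 12 10 15 8 6)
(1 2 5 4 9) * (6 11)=(1 2 5 4 9)(6 11)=[0, 2, 5, 3, 9, 4, 11, 7, 8, 1, 10, 6]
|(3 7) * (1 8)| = |(1 8)(3 7)| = 2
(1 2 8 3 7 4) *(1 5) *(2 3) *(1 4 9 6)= (1 3 7 9 6)(2 8)(4 5)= [0, 3, 8, 7, 5, 4, 1, 9, 2, 6]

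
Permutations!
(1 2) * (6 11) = (1 2)(6 11) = [0, 2, 1, 3, 4, 5, 11, 7, 8, 9, 10, 6]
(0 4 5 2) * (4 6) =(0 6 4 5 2) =[6, 1, 0, 3, 5, 2, 4]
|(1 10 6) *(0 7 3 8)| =12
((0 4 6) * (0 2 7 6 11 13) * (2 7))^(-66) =(0 11)(4 13)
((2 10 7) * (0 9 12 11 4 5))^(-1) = (0 5 4 11 12 9)(2 7 10)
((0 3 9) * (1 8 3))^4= (0 9 3 8 1)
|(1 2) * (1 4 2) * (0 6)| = |(0 6)(2 4)| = 2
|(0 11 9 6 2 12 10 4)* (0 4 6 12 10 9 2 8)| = 6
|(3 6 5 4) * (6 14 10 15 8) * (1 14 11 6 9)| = 30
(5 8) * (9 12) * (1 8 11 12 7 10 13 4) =[0, 8, 2, 3, 1, 11, 6, 10, 5, 7, 13, 12, 9, 4] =(1 8 5 11 12 9 7 10 13 4)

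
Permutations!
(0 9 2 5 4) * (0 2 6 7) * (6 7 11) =(0 9 7)(2 5 4)(6 11) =[9, 1, 5, 3, 2, 4, 11, 0, 8, 7, 10, 6]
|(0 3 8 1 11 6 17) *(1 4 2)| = |(0 3 8 4 2 1 11 6 17)| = 9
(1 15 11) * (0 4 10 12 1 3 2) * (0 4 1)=(0 1 15 11 3 2 4 10 12)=[1, 15, 4, 2, 10, 5, 6, 7, 8, 9, 12, 3, 0, 13, 14, 11]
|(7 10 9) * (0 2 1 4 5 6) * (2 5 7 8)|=|(0 5 6)(1 4 7 10 9 8 2)|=21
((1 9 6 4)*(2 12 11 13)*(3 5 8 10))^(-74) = (1 6)(2 11)(3 8)(4 9)(5 10)(12 13)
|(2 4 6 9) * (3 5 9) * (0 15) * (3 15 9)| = 6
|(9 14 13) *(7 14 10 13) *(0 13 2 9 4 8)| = |(0 13 4 8)(2 9 10)(7 14)| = 12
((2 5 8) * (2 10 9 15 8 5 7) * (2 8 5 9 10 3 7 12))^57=(15)(2 12)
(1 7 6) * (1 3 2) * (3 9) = [0, 7, 1, 2, 4, 5, 9, 6, 8, 3] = (1 7 6 9 3 2)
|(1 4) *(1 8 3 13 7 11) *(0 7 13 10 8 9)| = |(13)(0 7 11 1 4 9)(3 10 8)| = 6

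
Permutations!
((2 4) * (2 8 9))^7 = (2 9 8 4) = ((2 4 8 9))^7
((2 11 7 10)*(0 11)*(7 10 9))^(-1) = (0 2 10 11)(7 9)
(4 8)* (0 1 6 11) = (0 1 6 11)(4 8) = [1, 6, 2, 3, 8, 5, 11, 7, 4, 9, 10, 0]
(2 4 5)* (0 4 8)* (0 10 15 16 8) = (0 4 5 2)(8 10 15 16) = [4, 1, 0, 3, 5, 2, 6, 7, 10, 9, 15, 11, 12, 13, 14, 16, 8]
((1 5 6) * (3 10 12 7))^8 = ((1 5 6)(3 10 12 7))^8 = (12)(1 6 5)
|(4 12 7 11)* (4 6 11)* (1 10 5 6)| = 15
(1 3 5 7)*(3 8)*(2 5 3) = [0, 8, 5, 3, 4, 7, 6, 1, 2] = (1 8 2 5 7)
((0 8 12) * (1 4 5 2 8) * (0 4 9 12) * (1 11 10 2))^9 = (0 8 2 10 11)(1 5 4 12 9)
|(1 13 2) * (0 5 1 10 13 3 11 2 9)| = 9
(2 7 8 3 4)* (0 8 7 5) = (0 8 3 4 2 5) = [8, 1, 5, 4, 2, 0, 6, 7, 3]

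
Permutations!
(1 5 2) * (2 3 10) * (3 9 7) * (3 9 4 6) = (1 5 4 6 3 10 2)(7 9) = [0, 5, 1, 10, 6, 4, 3, 9, 8, 7, 2]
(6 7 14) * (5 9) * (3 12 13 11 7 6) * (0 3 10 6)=(0 3 12 13 11 7 14 10 6)(5 9)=[3, 1, 2, 12, 4, 9, 0, 14, 8, 5, 6, 7, 13, 11, 10]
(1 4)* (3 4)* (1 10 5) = (1 3 4 10 5) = [0, 3, 2, 4, 10, 1, 6, 7, 8, 9, 5]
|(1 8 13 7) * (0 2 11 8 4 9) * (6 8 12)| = 11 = |(0 2 11 12 6 8 13 7 1 4 9)|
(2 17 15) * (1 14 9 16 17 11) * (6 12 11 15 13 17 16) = (1 14 9 6 12 11)(2 15)(13 17) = [0, 14, 15, 3, 4, 5, 12, 7, 8, 6, 10, 1, 11, 17, 9, 2, 16, 13]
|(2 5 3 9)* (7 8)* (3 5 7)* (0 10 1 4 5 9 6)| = |(0 10 1 4 5 9 2 7 8 3 6)| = 11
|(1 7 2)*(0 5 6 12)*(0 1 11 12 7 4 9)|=|(0 5 6 7 2 11 12 1 4 9)|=10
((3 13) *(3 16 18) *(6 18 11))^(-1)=(3 18 6 11 16 13)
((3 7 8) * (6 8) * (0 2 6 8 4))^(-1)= (0 4 6 2)(3 8 7)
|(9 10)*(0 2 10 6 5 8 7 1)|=9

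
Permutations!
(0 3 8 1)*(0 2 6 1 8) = (8)(0 3)(1 2 6) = [3, 2, 6, 0, 4, 5, 1, 7, 8]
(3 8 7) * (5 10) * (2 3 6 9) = (2 3 8 7 6 9)(5 10) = [0, 1, 3, 8, 4, 10, 9, 6, 7, 2, 5]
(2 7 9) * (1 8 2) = (1 8 2 7 9) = [0, 8, 7, 3, 4, 5, 6, 9, 2, 1]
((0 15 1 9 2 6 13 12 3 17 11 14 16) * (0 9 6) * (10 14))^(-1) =((0 15 1 6 13 12 3 17 11 10 14 16 9 2))^(-1) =(0 2 9 16 14 10 11 17 3 12 13 6 1 15)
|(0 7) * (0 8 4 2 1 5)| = 7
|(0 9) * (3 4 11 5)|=|(0 9)(3 4 11 5)|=4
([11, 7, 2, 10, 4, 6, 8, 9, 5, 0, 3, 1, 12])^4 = (12)(0 9 7 1 11)(5 6 8)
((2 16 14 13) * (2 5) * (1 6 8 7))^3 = (1 7 8 6)(2 13 16 5 14)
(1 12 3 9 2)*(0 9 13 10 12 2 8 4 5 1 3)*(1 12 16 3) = (0 9 8 4 5 12)(1 2)(3 13 10 16) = [9, 2, 1, 13, 5, 12, 6, 7, 4, 8, 16, 11, 0, 10, 14, 15, 3]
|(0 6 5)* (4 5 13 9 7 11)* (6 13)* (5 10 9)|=|(0 13 5)(4 10 9 7 11)|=15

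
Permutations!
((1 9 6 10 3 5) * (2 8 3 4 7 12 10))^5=(1 3 2 9 5 8 6)(4 7 12 10)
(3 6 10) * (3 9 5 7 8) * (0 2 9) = (0 2 9 5 7 8 3 6 10) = [2, 1, 9, 6, 4, 7, 10, 8, 3, 5, 0]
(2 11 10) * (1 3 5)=[0, 3, 11, 5, 4, 1, 6, 7, 8, 9, 2, 10]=(1 3 5)(2 11 10)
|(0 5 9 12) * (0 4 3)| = |(0 5 9 12 4 3)| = 6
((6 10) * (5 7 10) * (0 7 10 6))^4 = (0 10 5 6 7)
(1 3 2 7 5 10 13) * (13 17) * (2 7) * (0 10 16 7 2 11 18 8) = (0 10 17 13 1 3 2 11 18 8)(5 16 7) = [10, 3, 11, 2, 4, 16, 6, 5, 0, 9, 17, 18, 12, 1, 14, 15, 7, 13, 8]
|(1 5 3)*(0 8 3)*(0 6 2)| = |(0 8 3 1 5 6 2)| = 7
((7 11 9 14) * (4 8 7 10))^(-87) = ((4 8 7 11 9 14 10))^(-87) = (4 9 8 14 7 10 11)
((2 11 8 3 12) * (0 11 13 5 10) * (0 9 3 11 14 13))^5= (0 9 14 3 13 12 5 2 10)(8 11)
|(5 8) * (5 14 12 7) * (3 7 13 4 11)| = |(3 7 5 8 14 12 13 4 11)| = 9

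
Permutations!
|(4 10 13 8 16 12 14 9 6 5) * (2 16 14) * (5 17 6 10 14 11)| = 24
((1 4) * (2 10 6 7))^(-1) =((1 4)(2 10 6 7))^(-1) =(1 4)(2 7 6 10)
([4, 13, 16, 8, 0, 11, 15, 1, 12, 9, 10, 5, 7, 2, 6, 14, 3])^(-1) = [4, 7, 13, 16, 0, 11, 14, 12, 3, 9, 10, 5, 8, 1, 15, 6, 2]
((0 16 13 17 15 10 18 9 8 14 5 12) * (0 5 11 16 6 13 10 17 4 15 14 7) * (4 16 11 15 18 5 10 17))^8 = ((0 6 13 16 17 14 15 4 18 9 8 7)(5 12 10))^8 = (0 18 17)(4 16 7)(5 10 12)(6 9 14)(8 15 13)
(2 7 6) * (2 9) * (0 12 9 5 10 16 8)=(0 12 9 2 7 6 5 10 16 8)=[12, 1, 7, 3, 4, 10, 5, 6, 0, 2, 16, 11, 9, 13, 14, 15, 8]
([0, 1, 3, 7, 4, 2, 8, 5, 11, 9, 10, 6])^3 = [0, 1, 5, 2, 4, 7, 6, 3, 8, 9, 10, 11]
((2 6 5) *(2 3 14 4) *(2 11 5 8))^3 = ((2 6 8)(3 14 4 11 5))^3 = (3 11 14 5 4)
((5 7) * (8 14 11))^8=(8 11 14)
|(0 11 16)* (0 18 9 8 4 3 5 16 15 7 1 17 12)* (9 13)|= 56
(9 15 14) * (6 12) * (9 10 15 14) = (6 12)(9 14 10 15) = [0, 1, 2, 3, 4, 5, 12, 7, 8, 14, 15, 11, 6, 13, 10, 9]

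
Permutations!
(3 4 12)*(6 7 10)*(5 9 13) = [0, 1, 2, 4, 12, 9, 7, 10, 8, 13, 6, 11, 3, 5] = (3 4 12)(5 9 13)(6 7 10)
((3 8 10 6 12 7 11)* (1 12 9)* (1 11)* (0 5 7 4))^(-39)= ((0 5 7 1 12 4)(3 8 10 6 9 11))^(-39)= (0 1)(3 6)(4 7)(5 12)(8 9)(10 11)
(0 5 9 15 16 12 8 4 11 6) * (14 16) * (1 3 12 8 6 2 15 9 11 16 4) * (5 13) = (0 13 5 11 2 15 14 4 16 8 1 3 12 6) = [13, 3, 15, 12, 16, 11, 0, 7, 1, 9, 10, 2, 6, 5, 4, 14, 8]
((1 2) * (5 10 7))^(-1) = (1 2)(5 7 10)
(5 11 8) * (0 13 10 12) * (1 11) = [13, 11, 2, 3, 4, 1, 6, 7, 5, 9, 12, 8, 0, 10] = (0 13 10 12)(1 11 8 5)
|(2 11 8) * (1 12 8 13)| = 6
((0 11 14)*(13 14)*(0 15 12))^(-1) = (0 12 15 14 13 11) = ((0 11 13 14 15 12))^(-1)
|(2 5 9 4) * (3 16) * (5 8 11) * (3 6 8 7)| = |(2 7 3 16 6 8 11 5 9 4)| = 10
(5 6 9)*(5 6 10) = (5 10)(6 9) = [0, 1, 2, 3, 4, 10, 9, 7, 8, 6, 5]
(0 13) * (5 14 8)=(0 13)(5 14 8)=[13, 1, 2, 3, 4, 14, 6, 7, 5, 9, 10, 11, 12, 0, 8]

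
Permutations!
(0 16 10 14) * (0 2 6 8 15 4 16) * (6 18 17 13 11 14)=(2 18 17 13 11 14)(4 16 10 6 8 15)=[0, 1, 18, 3, 16, 5, 8, 7, 15, 9, 6, 14, 12, 11, 2, 4, 10, 13, 17]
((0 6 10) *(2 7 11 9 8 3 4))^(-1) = (0 10 6)(2 4 3 8 9 11 7)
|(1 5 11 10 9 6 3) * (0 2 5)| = |(0 2 5 11 10 9 6 3 1)| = 9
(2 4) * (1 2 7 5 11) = (1 2 4 7 5 11) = [0, 2, 4, 3, 7, 11, 6, 5, 8, 9, 10, 1]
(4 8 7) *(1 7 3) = (1 7 4 8 3) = [0, 7, 2, 1, 8, 5, 6, 4, 3]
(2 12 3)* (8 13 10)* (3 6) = (2 12 6 3)(8 13 10) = [0, 1, 12, 2, 4, 5, 3, 7, 13, 9, 8, 11, 6, 10]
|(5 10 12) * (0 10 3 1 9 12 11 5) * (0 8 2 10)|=9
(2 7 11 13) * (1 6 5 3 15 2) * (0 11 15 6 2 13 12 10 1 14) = [11, 2, 7, 6, 4, 3, 5, 15, 8, 9, 1, 12, 10, 14, 0, 13] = (0 11 12 10 1 2 7 15 13 14)(3 6 5)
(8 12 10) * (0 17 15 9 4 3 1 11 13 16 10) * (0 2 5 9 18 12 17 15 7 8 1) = (0 15 18 12 2 5 9 4 3)(1 11 13 16 10)(7 8 17) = [15, 11, 5, 0, 3, 9, 6, 8, 17, 4, 1, 13, 2, 16, 14, 18, 10, 7, 12]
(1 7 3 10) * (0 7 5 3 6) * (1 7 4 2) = (0 4 2 1 5 3 10 7 6) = [4, 5, 1, 10, 2, 3, 0, 6, 8, 9, 7]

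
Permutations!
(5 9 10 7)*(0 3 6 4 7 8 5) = [3, 1, 2, 6, 7, 9, 4, 0, 5, 10, 8] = (0 3 6 4 7)(5 9 10 8)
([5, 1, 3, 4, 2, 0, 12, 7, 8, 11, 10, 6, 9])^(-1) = [5, 1, 4, 2, 3, 0, 11, 7, 8, 12, 10, 9, 6]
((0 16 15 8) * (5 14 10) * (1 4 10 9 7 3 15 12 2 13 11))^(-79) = ((0 16 12 2 13 11 1 4 10 5 14 9 7 3 15 8))^(-79) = (0 16 12 2 13 11 1 4 10 5 14 9 7 3 15 8)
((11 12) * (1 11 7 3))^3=(1 7 11 3 12)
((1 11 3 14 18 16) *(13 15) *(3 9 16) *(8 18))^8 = ((1 11 9 16)(3 14 8 18)(13 15))^8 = (18)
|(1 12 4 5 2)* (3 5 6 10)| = |(1 12 4 6 10 3 5 2)| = 8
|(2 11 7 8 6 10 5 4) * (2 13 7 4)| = |(2 11 4 13 7 8 6 10 5)| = 9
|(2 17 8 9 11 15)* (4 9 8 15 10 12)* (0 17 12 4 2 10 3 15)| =|(0 17)(2 12)(3 15 10 4 9 11)| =6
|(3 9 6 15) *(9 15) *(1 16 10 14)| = 4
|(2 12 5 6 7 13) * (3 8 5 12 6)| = 12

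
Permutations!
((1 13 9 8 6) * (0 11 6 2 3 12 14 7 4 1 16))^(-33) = (0 16 6 11)(1 14 2 13 7 3 9 4 12 8)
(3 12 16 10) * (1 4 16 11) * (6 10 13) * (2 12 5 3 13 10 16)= (1 4 2 12 11)(3 5)(6 16 10 13)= [0, 4, 12, 5, 2, 3, 16, 7, 8, 9, 13, 1, 11, 6, 14, 15, 10]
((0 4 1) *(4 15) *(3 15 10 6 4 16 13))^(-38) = (0 6 1 10 4)(3 16)(13 15)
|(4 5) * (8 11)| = 2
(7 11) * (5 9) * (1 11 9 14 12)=(1 11 7 9 5 14 12)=[0, 11, 2, 3, 4, 14, 6, 9, 8, 5, 10, 7, 1, 13, 12]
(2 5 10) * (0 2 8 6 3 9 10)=[2, 1, 5, 9, 4, 0, 3, 7, 6, 10, 8]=(0 2 5)(3 9 10 8 6)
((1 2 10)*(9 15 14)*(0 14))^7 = (0 15 9 14)(1 2 10)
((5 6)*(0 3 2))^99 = (5 6)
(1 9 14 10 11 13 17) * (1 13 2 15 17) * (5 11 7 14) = (1 9 5 11 2 15 17 13)(7 14 10) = [0, 9, 15, 3, 4, 11, 6, 14, 8, 5, 7, 2, 12, 1, 10, 17, 16, 13]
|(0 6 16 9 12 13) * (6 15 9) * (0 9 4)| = |(0 15 4)(6 16)(9 12 13)| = 6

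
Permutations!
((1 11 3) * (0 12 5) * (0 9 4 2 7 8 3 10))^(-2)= (0 11 3 7 4 5)(1 8 2 9 12 10)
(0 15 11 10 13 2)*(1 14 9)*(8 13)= [15, 14, 0, 3, 4, 5, 6, 7, 13, 1, 8, 10, 12, 2, 9, 11]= (0 15 11 10 8 13 2)(1 14 9)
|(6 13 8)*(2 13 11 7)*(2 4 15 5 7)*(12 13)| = 12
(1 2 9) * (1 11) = (1 2 9 11) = [0, 2, 9, 3, 4, 5, 6, 7, 8, 11, 10, 1]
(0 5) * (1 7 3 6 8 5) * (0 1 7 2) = (0 7 3 6 8 5 1 2) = [7, 2, 0, 6, 4, 1, 8, 3, 5]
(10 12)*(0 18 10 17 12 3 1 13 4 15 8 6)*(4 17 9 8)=(0 18 10 3 1 13 17 12 9 8 6)(4 15)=[18, 13, 2, 1, 15, 5, 0, 7, 6, 8, 3, 11, 9, 17, 14, 4, 16, 12, 10]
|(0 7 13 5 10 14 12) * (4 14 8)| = 9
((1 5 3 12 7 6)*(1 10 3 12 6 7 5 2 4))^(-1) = ((1 2 4)(3 6 10)(5 12))^(-1) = (1 4 2)(3 10 6)(5 12)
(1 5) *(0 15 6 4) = (0 15 6 4)(1 5) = [15, 5, 2, 3, 0, 1, 4, 7, 8, 9, 10, 11, 12, 13, 14, 6]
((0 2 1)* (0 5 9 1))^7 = ((0 2)(1 5 9))^7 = (0 2)(1 5 9)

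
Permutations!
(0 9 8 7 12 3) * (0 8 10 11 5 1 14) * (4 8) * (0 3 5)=(0 9 10 11)(1 14 3 4 8 7 12 5)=[9, 14, 2, 4, 8, 1, 6, 12, 7, 10, 11, 0, 5, 13, 3]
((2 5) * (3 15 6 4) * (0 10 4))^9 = (0 3)(2 5)(4 6)(10 15)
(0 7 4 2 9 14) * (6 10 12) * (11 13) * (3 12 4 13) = (0 7 13 11 3 12 6 10 4 2 9 14) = [7, 1, 9, 12, 2, 5, 10, 13, 8, 14, 4, 3, 6, 11, 0]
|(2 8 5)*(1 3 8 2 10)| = |(1 3 8 5 10)| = 5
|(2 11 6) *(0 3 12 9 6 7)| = 8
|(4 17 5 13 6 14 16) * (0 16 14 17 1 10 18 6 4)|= 8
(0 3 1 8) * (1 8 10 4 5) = (0 3 8)(1 10 4 5) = [3, 10, 2, 8, 5, 1, 6, 7, 0, 9, 4]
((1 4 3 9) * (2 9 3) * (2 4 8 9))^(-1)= (1 9 8)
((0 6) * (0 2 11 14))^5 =((0 6 2 11 14))^5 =(14)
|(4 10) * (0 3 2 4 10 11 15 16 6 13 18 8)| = |(0 3 2 4 11 15 16 6 13 18 8)| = 11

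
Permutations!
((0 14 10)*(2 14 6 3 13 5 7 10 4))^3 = ((0 6 3 13 5 7 10)(2 14 4))^3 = (14)(0 13 10 3 7 6 5)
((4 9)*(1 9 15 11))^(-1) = (1 11 15 4 9)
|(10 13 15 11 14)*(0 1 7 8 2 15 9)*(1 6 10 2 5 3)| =|(0 6 10 13 9)(1 7 8 5 3)(2 15 11 14)| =20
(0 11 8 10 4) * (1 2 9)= (0 11 8 10 4)(1 2 9)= [11, 2, 9, 3, 0, 5, 6, 7, 10, 1, 4, 8]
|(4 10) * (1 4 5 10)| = |(1 4)(5 10)| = 2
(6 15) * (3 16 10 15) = [0, 1, 2, 16, 4, 5, 3, 7, 8, 9, 15, 11, 12, 13, 14, 6, 10] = (3 16 10 15 6)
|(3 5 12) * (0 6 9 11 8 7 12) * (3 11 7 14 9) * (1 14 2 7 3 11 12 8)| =24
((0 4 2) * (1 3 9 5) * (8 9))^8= (0 2 4)(1 9 3 5 8)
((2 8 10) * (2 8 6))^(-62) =((2 6)(8 10))^(-62) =(10)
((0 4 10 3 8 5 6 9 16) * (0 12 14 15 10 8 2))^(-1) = ((0 4 8 5 6 9 16 12 14 15 10 3 2))^(-1) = (0 2 3 10 15 14 12 16 9 6 5 8 4)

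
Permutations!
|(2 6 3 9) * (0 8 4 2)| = 7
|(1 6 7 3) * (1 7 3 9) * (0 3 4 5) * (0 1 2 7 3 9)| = 4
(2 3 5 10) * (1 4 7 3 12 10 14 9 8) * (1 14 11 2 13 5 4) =(2 12 10 13 5 11)(3 4 7)(8 14 9) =[0, 1, 12, 4, 7, 11, 6, 3, 14, 8, 13, 2, 10, 5, 9]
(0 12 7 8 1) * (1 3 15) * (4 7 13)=[12, 0, 2, 15, 7, 5, 6, 8, 3, 9, 10, 11, 13, 4, 14, 1]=(0 12 13 4 7 8 3 15 1)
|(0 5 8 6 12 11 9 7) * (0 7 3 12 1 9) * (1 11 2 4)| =|(0 5 8 6 11)(1 9 3 12 2 4)| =30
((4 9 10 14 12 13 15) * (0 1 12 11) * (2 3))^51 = (0 1 12 13 15 4 9 10 14 11)(2 3)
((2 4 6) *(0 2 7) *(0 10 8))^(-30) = (0 10 6 2 8 7 4)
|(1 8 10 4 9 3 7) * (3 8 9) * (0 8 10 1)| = 8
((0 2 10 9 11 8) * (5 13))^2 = ((0 2 10 9 11 8)(5 13))^2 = (13)(0 10 11)(2 9 8)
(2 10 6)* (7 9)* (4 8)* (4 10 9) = (2 9 7 4 8 10 6) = [0, 1, 9, 3, 8, 5, 2, 4, 10, 7, 6]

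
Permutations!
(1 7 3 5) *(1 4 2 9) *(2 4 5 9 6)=[0, 7, 6, 9, 4, 5, 2, 3, 8, 1]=(1 7 3 9)(2 6)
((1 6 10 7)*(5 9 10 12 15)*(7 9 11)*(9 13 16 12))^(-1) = (1 7 11 5 15 12 16 13 10 9 6)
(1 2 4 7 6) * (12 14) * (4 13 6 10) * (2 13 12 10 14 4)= [0, 13, 12, 3, 7, 5, 1, 14, 8, 9, 2, 11, 4, 6, 10]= (1 13 6)(2 12 4 7 14 10)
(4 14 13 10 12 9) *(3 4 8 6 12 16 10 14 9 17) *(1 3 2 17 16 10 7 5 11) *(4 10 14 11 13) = (1 3 10 14 4 9 8 6 12 16 7 5 13 11)(2 17) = [0, 3, 17, 10, 9, 13, 12, 5, 6, 8, 14, 1, 16, 11, 4, 15, 7, 2]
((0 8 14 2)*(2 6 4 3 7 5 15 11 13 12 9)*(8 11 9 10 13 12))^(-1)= ((0 11 12 10 13 8 14 6 4 3 7 5 15 9 2))^(-1)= (0 2 9 15 5 7 3 4 6 14 8 13 10 12 11)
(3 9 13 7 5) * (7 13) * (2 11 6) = (13)(2 11 6)(3 9 7 5) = [0, 1, 11, 9, 4, 3, 2, 5, 8, 7, 10, 6, 12, 13]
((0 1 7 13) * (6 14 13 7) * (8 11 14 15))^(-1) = (0 13 14 11 8 15 6 1)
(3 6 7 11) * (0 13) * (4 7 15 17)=[13, 1, 2, 6, 7, 5, 15, 11, 8, 9, 10, 3, 12, 0, 14, 17, 16, 4]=(0 13)(3 6 15 17 4 7 11)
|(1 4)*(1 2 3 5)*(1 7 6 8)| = 8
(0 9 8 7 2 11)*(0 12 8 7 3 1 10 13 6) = (0 9 7 2 11 12 8 3 1 10 13 6) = [9, 10, 11, 1, 4, 5, 0, 2, 3, 7, 13, 12, 8, 6]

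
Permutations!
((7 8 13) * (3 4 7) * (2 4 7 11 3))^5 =((2 4 11 3 7 8 13))^5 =(2 8 3 4 13 7 11)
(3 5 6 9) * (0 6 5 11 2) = (0 6 9 3 11 2) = [6, 1, 0, 11, 4, 5, 9, 7, 8, 3, 10, 2]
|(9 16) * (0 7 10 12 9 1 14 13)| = |(0 7 10 12 9 16 1 14 13)| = 9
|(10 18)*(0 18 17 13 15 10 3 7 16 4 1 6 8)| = 36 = |(0 18 3 7 16 4 1 6 8)(10 17 13 15)|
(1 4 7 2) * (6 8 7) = [0, 4, 1, 3, 6, 5, 8, 2, 7] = (1 4 6 8 7 2)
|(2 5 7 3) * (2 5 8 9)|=3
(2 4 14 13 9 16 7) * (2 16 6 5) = (2 4 14 13 9 6 5)(7 16) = [0, 1, 4, 3, 14, 2, 5, 16, 8, 6, 10, 11, 12, 9, 13, 15, 7]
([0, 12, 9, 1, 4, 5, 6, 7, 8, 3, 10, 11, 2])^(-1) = [0, 3, 12, 9, 4, 5, 6, 7, 8, 2, 10, 11, 1]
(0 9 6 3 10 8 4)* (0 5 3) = (0 9 6)(3 10 8 4 5) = [9, 1, 2, 10, 5, 3, 0, 7, 4, 6, 8]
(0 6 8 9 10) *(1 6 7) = (0 7 1 6 8 9 10) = [7, 6, 2, 3, 4, 5, 8, 1, 9, 10, 0]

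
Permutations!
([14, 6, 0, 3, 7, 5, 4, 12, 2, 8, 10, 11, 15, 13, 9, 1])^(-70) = (1 4 12)(6 7 15)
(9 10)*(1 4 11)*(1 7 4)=[0, 1, 2, 3, 11, 5, 6, 4, 8, 10, 9, 7]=(4 11 7)(9 10)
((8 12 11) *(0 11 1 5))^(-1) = (0 5 1 12 8 11)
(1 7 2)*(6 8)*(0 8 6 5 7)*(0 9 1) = (0 8 5 7 2)(1 9) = [8, 9, 0, 3, 4, 7, 6, 2, 5, 1]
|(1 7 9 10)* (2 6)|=4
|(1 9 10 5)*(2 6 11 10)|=|(1 9 2 6 11 10 5)|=7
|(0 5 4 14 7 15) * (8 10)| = 6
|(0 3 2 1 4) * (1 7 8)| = |(0 3 2 7 8 1 4)| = 7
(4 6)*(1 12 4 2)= [0, 12, 1, 3, 6, 5, 2, 7, 8, 9, 10, 11, 4]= (1 12 4 6 2)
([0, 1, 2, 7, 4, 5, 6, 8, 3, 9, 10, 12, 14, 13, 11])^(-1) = (3 8 7)(11 14 12)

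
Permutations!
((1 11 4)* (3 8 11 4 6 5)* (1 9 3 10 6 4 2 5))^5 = ((1 2 5 10 6)(3 8 11 4 9))^5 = (11)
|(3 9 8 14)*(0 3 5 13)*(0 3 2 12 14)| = 9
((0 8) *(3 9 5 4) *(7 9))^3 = (0 8)(3 5 7 4 9)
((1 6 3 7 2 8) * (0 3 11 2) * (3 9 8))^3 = ((0 9 8 1 6 11 2 3 7))^3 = (0 1 2)(3 9 6)(7 8 11)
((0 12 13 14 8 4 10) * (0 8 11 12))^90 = (11 13)(12 14)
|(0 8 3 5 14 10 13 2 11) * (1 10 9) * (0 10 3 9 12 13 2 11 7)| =13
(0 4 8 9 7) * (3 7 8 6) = [4, 1, 2, 7, 6, 5, 3, 0, 9, 8] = (0 4 6 3 7)(8 9)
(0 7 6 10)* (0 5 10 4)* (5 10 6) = (10)(0 7 5 6 4) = [7, 1, 2, 3, 0, 6, 4, 5, 8, 9, 10]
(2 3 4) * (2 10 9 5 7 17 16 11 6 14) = [0, 1, 3, 4, 10, 7, 14, 17, 8, 5, 9, 6, 12, 13, 2, 15, 11, 16] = (2 3 4 10 9 5 7 17 16 11 6 14)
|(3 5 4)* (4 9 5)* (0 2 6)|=|(0 2 6)(3 4)(5 9)|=6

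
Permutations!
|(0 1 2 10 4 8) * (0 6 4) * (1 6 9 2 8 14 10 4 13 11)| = |(0 6 13 11 1 8 9 2 4 14 10)| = 11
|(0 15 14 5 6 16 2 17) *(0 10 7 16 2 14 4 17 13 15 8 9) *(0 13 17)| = 24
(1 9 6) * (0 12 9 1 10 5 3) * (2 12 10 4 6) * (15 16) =(0 10 5 3)(2 12 9)(4 6)(15 16) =[10, 1, 12, 0, 6, 3, 4, 7, 8, 2, 5, 11, 9, 13, 14, 16, 15]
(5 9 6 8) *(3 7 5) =(3 7 5 9 6 8) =[0, 1, 2, 7, 4, 9, 8, 5, 3, 6]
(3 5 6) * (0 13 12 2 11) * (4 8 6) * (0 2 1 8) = (0 13 12 1 8 6 3 5 4)(2 11) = [13, 8, 11, 5, 0, 4, 3, 7, 6, 9, 10, 2, 1, 12]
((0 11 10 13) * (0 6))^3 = ((0 11 10 13 6))^3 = (0 13 11 6 10)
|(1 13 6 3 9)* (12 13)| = 6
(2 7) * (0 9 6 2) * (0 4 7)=(0 9 6 2)(4 7)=[9, 1, 0, 3, 7, 5, 2, 4, 8, 6]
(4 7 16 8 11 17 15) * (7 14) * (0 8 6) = (0 8 11 17 15 4 14 7 16 6) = [8, 1, 2, 3, 14, 5, 0, 16, 11, 9, 10, 17, 12, 13, 7, 4, 6, 15]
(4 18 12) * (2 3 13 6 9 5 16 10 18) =(2 3 13 6 9 5 16 10 18 12 4) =[0, 1, 3, 13, 2, 16, 9, 7, 8, 5, 18, 11, 4, 6, 14, 15, 10, 17, 12]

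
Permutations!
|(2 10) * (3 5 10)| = |(2 3 5 10)| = 4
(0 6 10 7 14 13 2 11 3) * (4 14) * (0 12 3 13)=[6, 1, 11, 12, 14, 5, 10, 4, 8, 9, 7, 13, 3, 2, 0]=(0 6 10 7 4 14)(2 11 13)(3 12)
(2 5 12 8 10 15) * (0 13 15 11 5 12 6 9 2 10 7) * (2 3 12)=(0 13 15 10 11 5 6 9 3 12 8 7)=[13, 1, 2, 12, 4, 6, 9, 0, 7, 3, 11, 5, 8, 15, 14, 10]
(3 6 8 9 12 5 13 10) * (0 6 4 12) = (0 6 8 9)(3 4 12 5 13 10) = [6, 1, 2, 4, 12, 13, 8, 7, 9, 0, 3, 11, 5, 10]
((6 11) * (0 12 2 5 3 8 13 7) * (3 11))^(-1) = (0 7 13 8 3 6 11 5 2 12)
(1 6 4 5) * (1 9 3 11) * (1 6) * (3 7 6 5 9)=(3 11 5)(4 9 7 6)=[0, 1, 2, 11, 9, 3, 4, 6, 8, 7, 10, 5]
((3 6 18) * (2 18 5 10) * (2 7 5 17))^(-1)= (2 17 6 3 18)(5 7 10)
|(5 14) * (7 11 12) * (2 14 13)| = 12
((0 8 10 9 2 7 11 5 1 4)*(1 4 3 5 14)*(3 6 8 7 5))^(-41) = ((0 7 11 14 1 6 8 10 9 2 5 4))^(-41) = (0 10 11 2 1 4 8 7 9 14 5 6)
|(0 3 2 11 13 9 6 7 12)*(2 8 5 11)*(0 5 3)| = |(3 8)(5 11 13 9 6 7 12)| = 14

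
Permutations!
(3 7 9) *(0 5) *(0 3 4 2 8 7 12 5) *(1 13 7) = [0, 13, 8, 12, 2, 3, 6, 9, 1, 4, 10, 11, 5, 7] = (1 13 7 9 4 2 8)(3 12 5)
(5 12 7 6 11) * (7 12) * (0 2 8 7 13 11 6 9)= (0 2 8 7 9)(5 13 11)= [2, 1, 8, 3, 4, 13, 6, 9, 7, 0, 10, 5, 12, 11]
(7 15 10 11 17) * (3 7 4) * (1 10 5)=(1 10 11 17 4 3 7 15 5)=[0, 10, 2, 7, 3, 1, 6, 15, 8, 9, 11, 17, 12, 13, 14, 5, 16, 4]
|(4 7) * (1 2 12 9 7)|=6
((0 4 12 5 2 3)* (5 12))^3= (12)(0 2 4 3 5)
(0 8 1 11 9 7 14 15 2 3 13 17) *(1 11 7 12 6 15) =(0 8 11 9 12 6 15 2 3 13 17)(1 7 14) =[8, 7, 3, 13, 4, 5, 15, 14, 11, 12, 10, 9, 6, 17, 1, 2, 16, 0]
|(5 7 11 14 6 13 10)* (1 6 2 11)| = 6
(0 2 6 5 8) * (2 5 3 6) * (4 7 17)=(0 5 8)(3 6)(4 7 17)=[5, 1, 2, 6, 7, 8, 3, 17, 0, 9, 10, 11, 12, 13, 14, 15, 16, 4]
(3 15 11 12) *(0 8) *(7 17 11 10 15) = (0 8)(3 7 17 11 12)(10 15) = [8, 1, 2, 7, 4, 5, 6, 17, 0, 9, 15, 12, 3, 13, 14, 10, 16, 11]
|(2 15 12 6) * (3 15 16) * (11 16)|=7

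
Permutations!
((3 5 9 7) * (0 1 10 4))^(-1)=((0 1 10 4)(3 5 9 7))^(-1)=(0 4 10 1)(3 7 9 5)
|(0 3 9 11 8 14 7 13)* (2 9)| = |(0 3 2 9 11 8 14 7 13)| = 9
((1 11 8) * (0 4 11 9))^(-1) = ((0 4 11 8 1 9))^(-1) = (0 9 1 8 11 4)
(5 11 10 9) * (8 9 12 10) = [0, 1, 2, 3, 4, 11, 6, 7, 9, 5, 12, 8, 10] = (5 11 8 9)(10 12)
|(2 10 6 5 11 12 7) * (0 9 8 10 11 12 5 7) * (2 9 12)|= |(0 12)(2 11 5)(6 7 9 8 10)|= 30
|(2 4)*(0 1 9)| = |(0 1 9)(2 4)| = 6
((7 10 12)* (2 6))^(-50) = ((2 6)(7 10 12))^(-50) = (7 10 12)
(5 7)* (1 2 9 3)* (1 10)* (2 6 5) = (1 6 5 7 2 9 3 10) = [0, 6, 9, 10, 4, 7, 5, 2, 8, 3, 1]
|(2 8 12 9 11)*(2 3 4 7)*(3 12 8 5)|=15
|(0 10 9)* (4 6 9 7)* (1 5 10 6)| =|(0 6 9)(1 5 10 7 4)| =15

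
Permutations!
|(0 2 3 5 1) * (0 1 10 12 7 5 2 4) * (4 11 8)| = 4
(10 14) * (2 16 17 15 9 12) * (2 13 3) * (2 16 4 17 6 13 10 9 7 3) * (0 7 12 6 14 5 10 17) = (0 7 3 16 14 9 6 13 2 4)(5 10)(12 17 15) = [7, 1, 4, 16, 0, 10, 13, 3, 8, 6, 5, 11, 17, 2, 9, 12, 14, 15]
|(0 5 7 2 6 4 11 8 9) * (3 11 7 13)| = 28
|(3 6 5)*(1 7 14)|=3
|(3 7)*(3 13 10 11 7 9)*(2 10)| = |(2 10 11 7 13)(3 9)| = 10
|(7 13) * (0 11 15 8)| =|(0 11 15 8)(7 13)| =4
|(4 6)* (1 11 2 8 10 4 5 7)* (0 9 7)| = 11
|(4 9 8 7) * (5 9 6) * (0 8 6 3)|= |(0 8 7 4 3)(5 9 6)|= 15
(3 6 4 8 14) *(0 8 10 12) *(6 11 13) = (0 8 14 3 11 13 6 4 10 12) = [8, 1, 2, 11, 10, 5, 4, 7, 14, 9, 12, 13, 0, 6, 3]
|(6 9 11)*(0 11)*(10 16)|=4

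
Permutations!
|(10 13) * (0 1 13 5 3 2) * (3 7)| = |(0 1 13 10 5 7 3 2)| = 8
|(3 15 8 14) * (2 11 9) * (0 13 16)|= |(0 13 16)(2 11 9)(3 15 8 14)|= 12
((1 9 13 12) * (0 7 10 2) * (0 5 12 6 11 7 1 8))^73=(0 1 9 13 6 11 7 10 2 5 12 8)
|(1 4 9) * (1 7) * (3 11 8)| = |(1 4 9 7)(3 11 8)| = 12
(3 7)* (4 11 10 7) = (3 4 11 10 7) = [0, 1, 2, 4, 11, 5, 6, 3, 8, 9, 7, 10]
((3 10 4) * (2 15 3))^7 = (2 3 4 15 10)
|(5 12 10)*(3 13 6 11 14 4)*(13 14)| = 3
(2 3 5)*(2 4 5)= [0, 1, 3, 2, 5, 4]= (2 3)(4 5)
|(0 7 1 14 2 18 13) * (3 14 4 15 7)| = |(0 3 14 2 18 13)(1 4 15 7)| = 12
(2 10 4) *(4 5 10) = (2 4)(5 10) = [0, 1, 4, 3, 2, 10, 6, 7, 8, 9, 5]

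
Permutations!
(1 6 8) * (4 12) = (1 6 8)(4 12) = [0, 6, 2, 3, 12, 5, 8, 7, 1, 9, 10, 11, 4]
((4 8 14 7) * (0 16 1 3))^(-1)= (0 3 1 16)(4 7 14 8)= ((0 16 1 3)(4 8 14 7))^(-1)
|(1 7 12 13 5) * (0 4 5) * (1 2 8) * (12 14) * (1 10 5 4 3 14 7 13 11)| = 28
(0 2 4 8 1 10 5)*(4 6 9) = [2, 10, 6, 3, 8, 0, 9, 7, 1, 4, 5] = (0 2 6 9 4 8 1 10 5)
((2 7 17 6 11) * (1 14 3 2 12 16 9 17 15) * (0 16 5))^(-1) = ((0 16 9 17 6 11 12 5)(1 14 3 2 7 15))^(-1) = (0 5 12 11 6 17 9 16)(1 15 7 2 3 14)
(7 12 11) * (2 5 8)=(2 5 8)(7 12 11)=[0, 1, 5, 3, 4, 8, 6, 12, 2, 9, 10, 7, 11]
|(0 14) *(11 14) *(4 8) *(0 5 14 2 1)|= 4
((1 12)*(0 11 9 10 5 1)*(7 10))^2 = (0 9 10 1)(5 12 11 7)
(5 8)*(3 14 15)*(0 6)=(0 6)(3 14 15)(5 8)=[6, 1, 2, 14, 4, 8, 0, 7, 5, 9, 10, 11, 12, 13, 15, 3]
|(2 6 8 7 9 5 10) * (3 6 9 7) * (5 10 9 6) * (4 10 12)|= |(2 6 8 3 5 9 12 4 10)|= 9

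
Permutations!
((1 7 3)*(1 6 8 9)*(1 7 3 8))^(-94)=((1 3 6)(7 8 9))^(-94)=(1 6 3)(7 9 8)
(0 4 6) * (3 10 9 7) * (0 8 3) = (0 4 6 8 3 10 9 7) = [4, 1, 2, 10, 6, 5, 8, 0, 3, 7, 9]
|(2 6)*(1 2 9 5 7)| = |(1 2 6 9 5 7)| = 6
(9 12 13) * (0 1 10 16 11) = (0 1 10 16 11)(9 12 13) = [1, 10, 2, 3, 4, 5, 6, 7, 8, 12, 16, 0, 13, 9, 14, 15, 11]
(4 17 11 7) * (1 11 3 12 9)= [0, 11, 2, 12, 17, 5, 6, 4, 8, 1, 10, 7, 9, 13, 14, 15, 16, 3]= (1 11 7 4 17 3 12 9)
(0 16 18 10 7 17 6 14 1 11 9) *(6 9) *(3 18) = (0 16 3 18 10 7 17 9)(1 11 6 14) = [16, 11, 2, 18, 4, 5, 14, 17, 8, 0, 7, 6, 12, 13, 1, 15, 3, 9, 10]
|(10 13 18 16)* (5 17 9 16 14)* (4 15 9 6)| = 11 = |(4 15 9 16 10 13 18 14 5 17 6)|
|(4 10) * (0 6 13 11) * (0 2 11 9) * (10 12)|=12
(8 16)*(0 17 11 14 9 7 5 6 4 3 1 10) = (0 17 11 14 9 7 5 6 4 3 1 10)(8 16) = [17, 10, 2, 1, 3, 6, 4, 5, 16, 7, 0, 14, 12, 13, 9, 15, 8, 11]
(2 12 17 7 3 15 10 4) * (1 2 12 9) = (1 2 9)(3 15 10 4 12 17 7) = [0, 2, 9, 15, 12, 5, 6, 3, 8, 1, 4, 11, 17, 13, 14, 10, 16, 7]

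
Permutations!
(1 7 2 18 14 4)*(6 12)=(1 7 2 18 14 4)(6 12)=[0, 7, 18, 3, 1, 5, 12, 2, 8, 9, 10, 11, 6, 13, 4, 15, 16, 17, 14]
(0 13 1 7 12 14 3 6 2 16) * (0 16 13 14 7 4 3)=(16)(0 14)(1 4 3 6 2 13)(7 12)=[14, 4, 13, 6, 3, 5, 2, 12, 8, 9, 10, 11, 7, 1, 0, 15, 16]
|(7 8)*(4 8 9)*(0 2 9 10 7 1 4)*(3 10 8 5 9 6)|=11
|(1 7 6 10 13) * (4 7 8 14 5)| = |(1 8 14 5 4 7 6 10 13)| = 9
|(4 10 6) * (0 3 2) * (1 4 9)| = 15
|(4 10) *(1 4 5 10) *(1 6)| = |(1 4 6)(5 10)| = 6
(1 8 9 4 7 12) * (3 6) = (1 8 9 4 7 12)(3 6) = [0, 8, 2, 6, 7, 5, 3, 12, 9, 4, 10, 11, 1]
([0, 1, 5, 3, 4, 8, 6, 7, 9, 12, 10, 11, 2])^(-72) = (2 9 5 12 8)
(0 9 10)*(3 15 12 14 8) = (0 9 10)(3 15 12 14 8) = [9, 1, 2, 15, 4, 5, 6, 7, 3, 10, 0, 11, 14, 13, 8, 12]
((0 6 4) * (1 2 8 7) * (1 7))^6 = (8)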